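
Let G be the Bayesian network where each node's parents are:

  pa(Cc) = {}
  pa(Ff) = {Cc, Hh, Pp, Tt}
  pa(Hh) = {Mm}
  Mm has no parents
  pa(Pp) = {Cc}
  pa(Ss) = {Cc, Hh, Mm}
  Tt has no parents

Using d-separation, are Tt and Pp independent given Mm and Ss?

We examine all 4 paths between Tt and Pp:
Path 1: Tt → Ff ← Pp
  Ff is a collider here and neither Ff nor any of its descendants is conditioned on, so the collider stays closed — the path is blocked at Ff.
Path 2: Tt → Ff ← Hh ← Mm → Ss ← Cc → Pp
  Ff is a collider here and neither Ff nor any of its descendants is conditioned on, so the collider stays closed — the path is blocked at Ff.
Path 3: Tt → Ff ← Hh → Ss ← Cc → Pp
  Ff is a collider here and neither Ff nor any of its descendants is conditioned on, so the collider stays closed — the path is blocked at Ff.
Path 4: Tt → Ff ← Cc → Pp
  Ff is a collider here and neither Ff nor any of its descendants is conditioned on, so the collider stays closed — the path is blocked at Ff.
All paths are blocked; Tt ⊥ Pp | {Mm, Ss} holds.

Yes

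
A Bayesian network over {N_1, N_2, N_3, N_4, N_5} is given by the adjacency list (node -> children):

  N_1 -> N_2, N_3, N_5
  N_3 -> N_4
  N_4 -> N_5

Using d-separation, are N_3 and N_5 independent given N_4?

2 paths connect N_3 and N_5; each must be blocked for d-separation to hold:
Path 1: N_3 → N_4 → N_5
  N_4 is a chain here and N_4 is conditioned on, so the path is blocked at N_4.
Path 2: N_3 ← N_1 → N_5
  N_1 is a fork and N_1 is not conditioned on — no node blocks this path, so it is active.
Because an active path exists, N_3 and N_5 are not d-separated.

No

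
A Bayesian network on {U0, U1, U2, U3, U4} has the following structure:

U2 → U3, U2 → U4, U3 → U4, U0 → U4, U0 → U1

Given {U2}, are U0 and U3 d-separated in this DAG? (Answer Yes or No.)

We examine all 2 paths between U0 and U3:
Path 1: U0 → U4 ← U2 → U3
  U4 is a collider here and neither U4 nor any of its descendants is conditioned on, so the collider stays closed — the path is blocked at U4.
Path 2: U0 → U4 ← U3
  U4 is a collider here and neither U4 nor any of its descendants is conditioned on, so the collider stays closed — the path is blocked at U4.
Every path is blocked, so U0 and U3 are d-separated given {U2}.

Yes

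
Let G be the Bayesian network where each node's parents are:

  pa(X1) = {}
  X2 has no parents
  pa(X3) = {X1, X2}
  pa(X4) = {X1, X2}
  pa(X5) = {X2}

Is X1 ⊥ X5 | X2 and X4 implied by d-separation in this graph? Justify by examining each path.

Yes

2 paths connect X1 and X5; each must be blocked for d-separation to hold:
Path 1: X1 → X3 ← X2 → X5
  X3 is a collider here and neither X3 nor any of its descendants is conditioned on, so the collider stays closed — the path is blocked at X3.
Path 2: X1 → X4 ← X2 → X5
  X2 is a fork here and X2 is conditioned on, so the path is blocked at X2.
All paths are blocked; X1 ⊥ X5 | {X2, X4} holds.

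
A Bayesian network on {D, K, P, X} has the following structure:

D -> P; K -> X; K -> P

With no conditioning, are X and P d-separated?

There is one path between X and P:
Path 1: X ← K → P
  K is a fork and K is not conditioned on — no node blocks this path, so it is active.
Since the path X ← K → P is active, X and P are not d-separated given ∅.

No — X and P are not d-separated given ∅.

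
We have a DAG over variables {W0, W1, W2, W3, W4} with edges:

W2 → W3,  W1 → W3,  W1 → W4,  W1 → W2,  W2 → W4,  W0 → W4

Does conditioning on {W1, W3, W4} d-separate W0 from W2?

No

We examine all 3 paths between W0 and W2:
Path 1: W0 → W4 ← W1 → W3 ← W2
  W1 is a fork here and W1 is conditioned on, so the path is blocked at W1.
Path 2: W0 → W4 ← W1 → W2
  W1 is a fork here and W1 is conditioned on, so the path is blocked at W1.
Path 3: W0 → W4 ← W2
  W4 is a collider and W4 is conditioned on, which opens it — no node blocks this path, so it is active.
At least one path is unblocked, so d-separation fails.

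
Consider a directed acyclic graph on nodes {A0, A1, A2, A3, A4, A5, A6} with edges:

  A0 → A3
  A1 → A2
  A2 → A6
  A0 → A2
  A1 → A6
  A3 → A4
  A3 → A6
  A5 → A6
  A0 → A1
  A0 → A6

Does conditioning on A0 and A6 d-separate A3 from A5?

No

We examine all 6 paths between A3 and A5:
Path 1: A3 ← A0 → A6 ← A5
  A0 is a fork here and A0 is conditioned on, so the path is blocked at A0.
Path 2: A3 ← A0 → A2 → A6 ← A5
  A0 is a fork here and A0 is conditioned on, so the path is blocked at A0.
Path 3: A3 ← A0 → A2 ← A1 → A6 ← A5
  A0 is a fork here and A0 is conditioned on, so the path is blocked at A0.
Path 4: A3 ← A0 → A1 → A6 ← A5
  A0 is a fork here and A0 is conditioned on, so the path is blocked at A0.
Path 5: A3 ← A0 → A1 → A2 → A6 ← A5
  A0 is a fork here and A0 is conditioned on, so the path is blocked at A0.
Path 6: A3 → A6 ← A5
  A6 is a collider and A6 is conditioned on, which opens it — no node blocks this path, so it is active.
At least one path is unblocked, so d-separation fails.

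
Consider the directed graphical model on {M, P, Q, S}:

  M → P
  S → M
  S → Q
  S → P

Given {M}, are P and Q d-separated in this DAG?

No

There are 2 undirected paths between P and Q; checking each against the conditioning set {M}:
  1. P ← M ← S → Q — M:chain[blocks]; S:fork[open] ⇒ blocked
  2. P ← S → Q — S:fork[open] ⇒ active
At least one path is unblocked, so d-separation fails.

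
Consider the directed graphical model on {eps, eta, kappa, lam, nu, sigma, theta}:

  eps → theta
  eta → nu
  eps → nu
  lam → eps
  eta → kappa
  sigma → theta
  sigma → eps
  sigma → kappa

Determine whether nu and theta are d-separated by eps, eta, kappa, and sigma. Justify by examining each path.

There are 4 undirected paths between nu and theta; checking each against the conditioning set {eps, eta, kappa, sigma}:
Path 1: nu ← eps ← sigma → theta
  eps is a chain here and eps is conditioned on, so the path is blocked at eps.
Path 2: nu ← eps → theta
  eps is a fork here and eps is conditioned on, so the path is blocked at eps.
Path 3: nu ← eta → kappa ← sigma → eps → theta
  eta is a fork here and eta is conditioned on, so the path is blocked at eta.
Path 4: nu ← eta → kappa ← sigma → theta
  eta is a fork here and eta is conditioned on, so the path is blocked at eta.
Every path is blocked, so nu and theta are d-separated given {eps, eta, kappa, sigma}.

Yes — nu and theta are d-separated given {eps, eta, kappa, sigma}.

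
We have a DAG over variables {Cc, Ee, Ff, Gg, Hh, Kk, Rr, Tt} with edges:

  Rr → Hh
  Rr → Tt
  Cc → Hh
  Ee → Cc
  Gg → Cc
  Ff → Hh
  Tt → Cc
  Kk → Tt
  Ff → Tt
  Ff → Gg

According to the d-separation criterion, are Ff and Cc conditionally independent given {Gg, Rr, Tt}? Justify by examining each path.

Yes

Enumerating the 5 paths from Ff to Cc and testing each for blocking by {Gg, Rr, Tt}:
Path 1: Ff → Tt → Cc
  Tt is a chain here and Tt is conditioned on, so the path is blocked at Tt.
Path 2: Ff → Tt ← Rr → Hh ← Cc
  Rr is a fork here and Rr is conditioned on, so the path is blocked at Rr.
Path 3: Ff → Hh ← Cc
  Hh is a collider here and neither Hh nor any of its descendants is conditioned on, so the collider stays closed — the path is blocked at Hh.
Path 4: Ff → Hh ← Rr → Tt → Cc
  Hh is a collider here and neither Hh nor any of its descendants is conditioned on, so the collider stays closed — the path is blocked at Hh.
Path 5: Ff → Gg → Cc
  Gg is a chain here and Gg is conditioned on, so the path is blocked at Gg.
All paths are blocked; Ff ⊥ Cc | {Gg, Rr, Tt} holds.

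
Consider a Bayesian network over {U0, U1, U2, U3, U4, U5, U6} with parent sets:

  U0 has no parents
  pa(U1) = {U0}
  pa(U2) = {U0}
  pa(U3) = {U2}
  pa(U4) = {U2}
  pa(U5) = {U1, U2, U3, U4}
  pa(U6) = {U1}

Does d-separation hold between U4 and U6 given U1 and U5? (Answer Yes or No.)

Yes

Enumerating the 6 paths from U4 to U6 and testing each for blocking by {U1, U5}:
Path 1: U4 → U5 ← U1 → U6
  U1 is a fork here and U1 is conditioned on, so the path is blocked at U1.
Path 2: U4 → U5 ← U2 ← U0 → U1 → U6
  U1 is a chain here and U1 is conditioned on, so the path is blocked at U1.
Path 3: U4 → U5 ← U3 ← U2 ← U0 → U1 → U6
  U1 is a chain here and U1 is conditioned on, so the path is blocked at U1.
Path 4: U4 ← U2 → U5 ← U1 → U6
  U1 is a fork here and U1 is conditioned on, so the path is blocked at U1.
Path 5: U4 ← U2 ← U0 → U1 → U6
  U1 is a chain here and U1 is conditioned on, so the path is blocked at U1.
Path 6: U4 ← U2 → U3 → U5 ← U1 → U6
  U1 is a fork here and U1 is conditioned on, so the path is blocked at U1.
Every path is blocked, so U4 and U6 are d-separated given {U1, U5}.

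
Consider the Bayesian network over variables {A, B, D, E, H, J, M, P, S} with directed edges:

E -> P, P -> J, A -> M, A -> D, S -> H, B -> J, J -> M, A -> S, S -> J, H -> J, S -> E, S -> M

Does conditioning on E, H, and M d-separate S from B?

Enumerating the 5 paths from S to B and testing each for blocking by {E, H, M}:
  1. S → E → P → J ← B — E:chain[blocks]; P:chain[open]; J:collider[open] ⇒ blocked
  2. S → H → J ← B — H:chain[blocks]; J:collider[open] ⇒ blocked
  3. S → J ← B — J:collider[open] ⇒ active
  4. S ← A → M ← J ← B — A:fork[open]; M:collider[open]; J:chain[open] ⇒ active
  5. S → M ← J ← B — M:collider[open]; J:chain[open] ⇒ active
Because an active path exists, S and B are not d-separated.

No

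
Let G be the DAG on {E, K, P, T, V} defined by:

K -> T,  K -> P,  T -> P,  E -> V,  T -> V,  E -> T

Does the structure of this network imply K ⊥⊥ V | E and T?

Yes

4 paths connect K and V; each must be blocked for d-separation to hold:
Path 1: K → T ← E → V
  E is a fork here and E is conditioned on, so the path is blocked at E.
Path 2: K → T → V
  T is a chain here and T is conditioned on, so the path is blocked at T.
Path 3: K → P ← T ← E → V
  P is a collider here and neither P nor any of its descendants is conditioned on, so the collider stays closed — the path is blocked at P.
Path 4: K → P ← T → V
  P is a collider here and neither P nor any of its descendants is conditioned on, so the collider stays closed — the path is blocked at P.
All paths are blocked; K ⊥ V | {E, T} holds.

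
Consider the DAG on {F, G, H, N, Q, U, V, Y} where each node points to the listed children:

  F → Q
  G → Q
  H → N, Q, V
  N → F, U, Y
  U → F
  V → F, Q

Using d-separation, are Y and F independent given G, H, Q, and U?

6 paths connect Y and F; each must be blocked for d-separation to hold:
Path 1: Y ← N ← H → Q ← V → F
  H is a fork here and H is conditioned on, so the path is blocked at H.
Path 2: Y ← N ← H → Q ← F
  H is a fork here and H is conditioned on, so the path is blocked at H.
Path 3: Y ← N ← H → V → Q ← F
  H is a fork here and H is conditioned on, so the path is blocked at H.
Path 4: Y ← N ← H → V → F
  H is a fork here and H is conditioned on, so the path is blocked at H.
Path 5: Y ← N → F
  N is a fork and N is not conditioned on — no node blocks this path, so it is active.
Path 6: Y ← N → U → F
  U is a chain here and U is conditioned on, so the path is blocked at U.
Because an active path exists, Y and F are not d-separated.

No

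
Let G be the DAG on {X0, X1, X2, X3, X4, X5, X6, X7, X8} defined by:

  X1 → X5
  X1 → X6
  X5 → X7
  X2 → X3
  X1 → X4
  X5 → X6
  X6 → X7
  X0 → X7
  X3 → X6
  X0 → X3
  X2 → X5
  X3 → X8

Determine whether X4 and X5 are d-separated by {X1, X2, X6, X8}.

Yes

Enumerating the 6 paths from X4 to X5 and testing each for blocking by {X1, X2, X6, X8}:
Path 1: X4 ← X1 → X6 ← X3 ← X0 → X7 ← X5
  X1 is a fork here and X1 is conditioned on, so the path is blocked at X1.
Path 2: X4 ← X1 → X6 ← X3 ← X2 → X5
  X1 is a fork here and X1 is conditioned on, so the path is blocked at X1.
Path 3: X4 ← X1 → X6 → X7 ← X0 → X3 ← X2 → X5
  X1 is a fork here and X1 is conditioned on, so the path is blocked at X1.
Path 4: X4 ← X1 → X6 → X7 ← X5
  X1 is a fork here and X1 is conditioned on, so the path is blocked at X1.
Path 5: X4 ← X1 → X6 ← X5
  X1 is a fork here and X1 is conditioned on, so the path is blocked at X1.
Path 6: X4 ← X1 → X5
  X1 is a fork here and X1 is conditioned on, so the path is blocked at X1.
Every path is blocked, so X4 and X5 are d-separated given {X1, X2, X6, X8}.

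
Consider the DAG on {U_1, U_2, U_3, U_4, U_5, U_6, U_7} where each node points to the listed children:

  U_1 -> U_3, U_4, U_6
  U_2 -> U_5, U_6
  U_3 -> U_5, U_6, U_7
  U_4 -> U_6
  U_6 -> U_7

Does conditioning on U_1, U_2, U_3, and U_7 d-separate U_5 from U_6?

5 paths connect U_5 and U_6; each must be blocked for d-separation to hold:
Path 1: U_5 ← U_3 → U_6
  U_3 is a fork here and U_3 is conditioned on, so the path is blocked at U_3.
Path 2: U_5 ← U_3 ← U_1 → U_6
  U_3 is a chain here and U_3 is conditioned on, so the path is blocked at U_3.
Path 3: U_5 ← U_3 ← U_1 → U_4 → U_6
  U_3 is a chain here and U_3 is conditioned on, so the path is blocked at U_3.
Path 4: U_5 ← U_3 → U_7 ← U_6
  U_3 is a fork here and U_3 is conditioned on, so the path is blocked at U_3.
Path 5: U_5 ← U_2 → U_6
  U_2 is a fork here and U_2 is conditioned on, so the path is blocked at U_2.
Every path is blocked, so U_5 and U_6 are d-separated given {U_1, U_2, U_3, U_7}.

Yes — U_5 and U_6 are d-separated given {U_1, U_2, U_3, U_7}.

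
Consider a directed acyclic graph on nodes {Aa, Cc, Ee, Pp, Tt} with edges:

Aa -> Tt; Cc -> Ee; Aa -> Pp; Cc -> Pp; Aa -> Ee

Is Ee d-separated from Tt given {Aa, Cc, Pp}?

Yes

2 paths connect Ee and Tt; each must be blocked for d-separation to hold:
Path 1: Ee ← Cc → Pp ← Aa → Tt
  Cc is a fork here and Cc is conditioned on, so the path is blocked at Cc.
Path 2: Ee ← Aa → Tt
  Aa is a fork here and Aa is conditioned on, so the path is blocked at Aa.
Every path is blocked, so Ee and Tt are d-separated given {Aa, Cc, Pp}.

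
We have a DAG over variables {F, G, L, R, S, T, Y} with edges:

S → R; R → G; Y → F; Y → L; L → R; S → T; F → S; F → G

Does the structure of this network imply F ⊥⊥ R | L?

No — F and R are not d-separated given {L}.

We examine all 3 paths between F and R:
Path 1: F ← Y → L → R
  L is a chain here and L is conditioned on, so the path is blocked at L.
Path 2: F → S → R
  S is a chain and S is not conditioned on — no node blocks this path, so it is active.
Path 3: F → G ← R
  G is a collider here and neither G nor any of its descendants is conditioned on, so the collider stays closed — the path is blocked at G.
At least one path is unblocked, so d-separation fails.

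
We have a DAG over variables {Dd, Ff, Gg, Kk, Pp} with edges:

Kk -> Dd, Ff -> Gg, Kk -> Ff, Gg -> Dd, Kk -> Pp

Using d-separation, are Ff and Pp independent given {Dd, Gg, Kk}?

Enumerating the 2 paths from Ff to Pp and testing each for blocking by {Dd, Gg, Kk}:
  1. Ff ← Kk → Pp — Kk:fork[blocks] ⇒ blocked
  2. Ff → Gg → Dd ← Kk → Pp — Gg:chain[blocks]; Dd:collider[open]; Kk:fork[blocks] ⇒ blocked
Every path is blocked, so Ff and Pp are d-separated given {Dd, Gg, Kk}.

Yes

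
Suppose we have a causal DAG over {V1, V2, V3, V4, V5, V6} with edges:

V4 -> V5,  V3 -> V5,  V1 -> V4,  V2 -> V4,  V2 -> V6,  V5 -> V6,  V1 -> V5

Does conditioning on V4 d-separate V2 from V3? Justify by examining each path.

We examine all 3 paths between V2 and V3:
  1. V2 → V6 ← V5 ← V3 — V6:collider[blocks]; V5:chain[open] ⇒ blocked
  2. V2 → V4 → V5 ← V3 — V4:chain[blocks]; V5:collider[blocks] ⇒ blocked
  3. V2 → V4 ← V1 → V5 ← V3 — V4:collider[open]; V1:fork[open]; V5:collider[blocks] ⇒ blocked
Since every path is blocked, d-separation holds.

Yes — V2 and V3 are d-separated given {V4}.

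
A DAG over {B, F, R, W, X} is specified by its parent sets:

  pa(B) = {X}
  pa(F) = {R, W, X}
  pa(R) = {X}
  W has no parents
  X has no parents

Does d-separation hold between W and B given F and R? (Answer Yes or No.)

No — W and B are not d-separated given {F, R}.

2 paths connect W and B; each must be blocked for d-separation to hold:
  1. W → F ← X → B — F:collider[open]; X:fork[open] ⇒ active
  2. W → F ← R ← X → B — F:collider[open]; R:chain[blocks]; X:fork[open] ⇒ blocked
Since the path W → F ← X → B is active, W and B are not d-separated given {F, R}.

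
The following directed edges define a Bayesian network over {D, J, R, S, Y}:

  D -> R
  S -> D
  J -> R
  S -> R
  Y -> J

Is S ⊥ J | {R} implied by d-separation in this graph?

No

Enumerating the 2 paths from S to J and testing each for blocking by {R}:
Path 1: S → D → R ← J
  D is a chain and D is not conditioned on; R is a collider and R is conditioned on, which opens it — no node blocks this path, so it is active.
Path 2: S → R ← J
  R is a collider and R is conditioned on, which opens it — no node blocks this path, so it is active.
Since the path S → D → R ← J is active, S and J are not d-separated given {R}.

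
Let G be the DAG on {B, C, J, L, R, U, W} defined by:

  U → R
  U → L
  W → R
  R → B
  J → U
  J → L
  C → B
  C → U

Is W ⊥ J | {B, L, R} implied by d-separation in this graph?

No

4 paths connect W and J; each must be blocked for d-separation to hold:
Path 1: W → R ← U → L ← J
  R is a collider and R is conditioned on, which opens it; U is a fork and U is not conditioned on; L is a collider and L is conditioned on, which opens it — no node blocks this path, so it is active.
Path 2: W → R ← U ← J
  R is a collider and R is conditioned on, which opens it; U is a chain and U is not conditioned on — no node blocks this path, so it is active.
Path 3: W → R → B ← C → U → L ← J
  R is a chain here and R is conditioned on, so the path is blocked at R.
Path 4: W → R → B ← C → U ← J
  R is a chain here and R is conditioned on, so the path is blocked at R.
Since the path W → R ← U → L ← J is active, W and J are not d-separated given {B, L, R}.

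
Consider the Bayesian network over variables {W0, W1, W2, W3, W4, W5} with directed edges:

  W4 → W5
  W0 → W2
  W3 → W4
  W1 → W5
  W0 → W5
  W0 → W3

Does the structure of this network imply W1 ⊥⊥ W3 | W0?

Yes — W1 and W3 are d-separated given {W0}.

There are 2 undirected paths between W1 and W3; checking each against the conditioning set {W0}:
Path 1: W1 → W5 ← W0 → W3
  W5 is a collider here and neither W5 nor any of its descendants is conditioned on, so the collider stays closed — the path is blocked at W5.
Path 2: W1 → W5 ← W4 ← W3
  W5 is a collider here and neither W5 nor any of its descendants is conditioned on, so the collider stays closed — the path is blocked at W5.
Every path is blocked, so W1 and W3 are d-separated given {W0}.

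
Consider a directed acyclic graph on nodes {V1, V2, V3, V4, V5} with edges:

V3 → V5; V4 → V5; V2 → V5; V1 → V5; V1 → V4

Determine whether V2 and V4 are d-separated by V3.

Enumerating the 2 paths from V2 to V4 and testing each for blocking by {V3}:
Path 1: V2 → V5 ← V4
  V5 is a collider here and neither V5 nor any of its descendants is conditioned on, so the collider stays closed — the path is blocked at V5.
Path 2: V2 → V5 ← V1 → V4
  V5 is a collider here and neither V5 nor any of its descendants is conditioned on, so the collider stays closed — the path is blocked at V5.
All paths are blocked; V2 ⊥ V4 | {V3} holds.

Yes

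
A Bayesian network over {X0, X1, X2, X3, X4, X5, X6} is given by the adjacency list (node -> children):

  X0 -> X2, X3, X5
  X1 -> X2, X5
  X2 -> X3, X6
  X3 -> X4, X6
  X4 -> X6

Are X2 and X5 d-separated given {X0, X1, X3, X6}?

Yes — X2 and X5 are d-separated given {X0, X1, X3, X6}.

5 paths connect X2 and X5; each must be blocked for d-separation to hold:
Path 1: X2 ← X1 → X5
  X1 is a fork here and X1 is conditioned on, so the path is blocked at X1.
Path 2: X2 → X6 ← X4 ← X3 ← X0 → X5
  X3 is a chain here and X3 is conditioned on, so the path is blocked at X3.
Path 3: X2 → X6 ← X3 ← X0 → X5
  X3 is a chain here and X3 is conditioned on, so the path is blocked at X3.
Path 4: X2 → X3 ← X0 → X5
  X0 is a fork here and X0 is conditioned on, so the path is blocked at X0.
Path 5: X2 ← X0 → X5
  X0 is a fork here and X0 is conditioned on, so the path is blocked at X0.
Every path is blocked, so X2 and X5 are d-separated given {X0, X1, X3, X6}.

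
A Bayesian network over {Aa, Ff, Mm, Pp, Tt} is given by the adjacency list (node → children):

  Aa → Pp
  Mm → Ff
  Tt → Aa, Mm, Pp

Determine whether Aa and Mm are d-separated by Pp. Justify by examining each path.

No — Aa and Mm are not d-separated given {Pp}.

Enumerating the 2 paths from Aa to Mm and testing each for blocking by {Pp}:
Path 1: Aa ← Tt → Mm
  Tt is a fork and Tt is not conditioned on — no node blocks this path, so it is active.
Path 2: Aa → Pp ← Tt → Mm
  Pp is a collider and Pp is conditioned on, which opens it; Tt is a fork and Tt is not conditioned on — no node blocks this path, so it is active.
Because an active path exists, Aa and Mm are not d-separated.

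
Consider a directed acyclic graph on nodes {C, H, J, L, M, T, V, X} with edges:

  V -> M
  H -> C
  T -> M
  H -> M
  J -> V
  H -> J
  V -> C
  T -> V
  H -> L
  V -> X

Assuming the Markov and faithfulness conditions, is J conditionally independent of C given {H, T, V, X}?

6 paths connect J and C; each must be blocked for d-separation to hold:
  1. J ← H → M ← T → V → C — H:fork[blocks]; M:collider[blocks]; T:fork[blocks]; V:chain[blocks] ⇒ blocked
  2. J ← H → M ← V → C — H:fork[blocks]; M:collider[blocks]; V:fork[blocks] ⇒ blocked
  3. J ← H → C — H:fork[blocks] ⇒ blocked
  4. J → V ← T → M ← H → C — V:collider[open]; T:fork[blocks]; M:collider[blocks]; H:fork[blocks] ⇒ blocked
  5. J → V → M ← H → C — V:chain[blocks]; M:collider[blocks]; H:fork[blocks] ⇒ blocked
  6. J → V → C — V:chain[blocks] ⇒ blocked
Every path is blocked, so J and C are d-separated given {H, T, V, X}.

Yes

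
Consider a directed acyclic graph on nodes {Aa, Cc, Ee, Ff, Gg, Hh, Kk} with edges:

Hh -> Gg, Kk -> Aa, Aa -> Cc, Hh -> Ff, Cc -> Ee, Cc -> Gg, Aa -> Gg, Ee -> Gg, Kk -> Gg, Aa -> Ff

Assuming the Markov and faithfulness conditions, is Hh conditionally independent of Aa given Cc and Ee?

Enumerating the 5 paths from Hh to Aa and testing each for blocking by {Cc, Ee}:
Path 1: Hh → Gg ← Cc ← Aa
  Gg is a collider here and neither Gg nor any of its descendants is conditioned on, so the collider stays closed — the path is blocked at Gg.
Path 2: Hh → Gg ← Aa
  Gg is a collider here and neither Gg nor any of its descendants is conditioned on, so the collider stays closed — the path is blocked at Gg.
Path 3: Hh → Gg ← Ee ← Cc ← Aa
  Gg is a collider here and neither Gg nor any of its descendants is conditioned on, so the collider stays closed — the path is blocked at Gg.
Path 4: Hh → Gg ← Kk → Aa
  Gg is a collider here and neither Gg nor any of its descendants is conditioned on, so the collider stays closed — the path is blocked at Gg.
Path 5: Hh → Ff ← Aa
  Ff is a collider here and neither Ff nor any of its descendants is conditioned on, so the collider stays closed — the path is blocked at Ff.
Since every path is blocked, d-separation holds.

Yes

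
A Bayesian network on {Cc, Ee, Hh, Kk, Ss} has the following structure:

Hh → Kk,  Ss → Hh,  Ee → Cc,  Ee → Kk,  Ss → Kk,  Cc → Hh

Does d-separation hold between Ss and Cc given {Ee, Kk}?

4 paths connect Ss and Cc; each must be blocked for d-separation to hold:
Path 1: Ss → Hh ← Cc
  Hh is a collider and its descendant Kk is conditioned on, which opens it — no node blocks this path, so it is active.
Path 2: Ss → Hh → Kk ← Ee → Cc
  Ee is a fork here and Ee is conditioned on, so the path is blocked at Ee.
Path 3: Ss → Kk ← Hh ← Cc
  Kk is a collider and Kk is conditioned on, which opens it; Hh is a chain and Hh is not conditioned on — no node blocks this path, so it is active.
Path 4: Ss → Kk ← Ee → Cc
  Ee is a fork here and Ee is conditioned on, so the path is blocked at Ee.
Since the path Ss → Hh ← Cc is active, Ss and Cc are not d-separated given {Ee, Kk}.

No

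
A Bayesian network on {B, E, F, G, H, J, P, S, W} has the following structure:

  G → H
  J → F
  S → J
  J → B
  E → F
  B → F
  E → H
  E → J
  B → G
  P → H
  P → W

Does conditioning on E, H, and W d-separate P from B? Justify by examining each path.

5 paths connect P and B; each must be blocked for d-separation to hold:
  1. P → H ← E → F ← J → B — H:collider[open]; E:fork[blocks]; F:collider[blocks]; J:fork[open] ⇒ blocked
  2. P → H ← E → F ← B — H:collider[open]; E:fork[blocks]; F:collider[blocks] ⇒ blocked
  3. P → H ← E → J → F ← B — H:collider[open]; E:fork[blocks]; J:chain[open]; F:collider[blocks] ⇒ blocked
  4. P → H ← E → J → B — H:collider[open]; E:fork[blocks]; J:chain[open] ⇒ blocked
  5. P → H ← G ← B — H:collider[open]; G:chain[open] ⇒ active
Because an active path exists, P and B are not d-separated.

No — P and B are not d-separated given {E, H, W}.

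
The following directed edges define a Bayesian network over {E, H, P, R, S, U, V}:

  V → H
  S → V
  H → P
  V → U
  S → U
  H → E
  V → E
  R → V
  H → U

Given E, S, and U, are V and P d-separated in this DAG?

Enumerating the 4 paths from V to P and testing each for blocking by {E, S, U}:
  1. V → U ← H → P — U:collider[open]; H:fork[open] ⇒ active
  2. V → H → P — H:chain[open] ⇒ active
  3. V → E ← H → P — E:collider[open]; H:fork[open] ⇒ active
  4. V ← S → U ← H → P — S:fork[blocks]; U:collider[open]; H:fork[open] ⇒ blocked
Because an active path exists, V and P are not d-separated.

No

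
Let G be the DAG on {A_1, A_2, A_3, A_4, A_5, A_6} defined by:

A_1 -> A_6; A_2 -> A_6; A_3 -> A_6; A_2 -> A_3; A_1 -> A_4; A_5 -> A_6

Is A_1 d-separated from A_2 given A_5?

Yes

There are 2 undirected paths between A_1 and A_2; checking each against the conditioning set {A_5}:
Path 1: A_1 → A_6 ← A_2
  A_6 is a collider here and neither A_6 nor any of its descendants is conditioned on, so the collider stays closed — the path is blocked at A_6.
Path 2: A_1 → A_6 ← A_3 ← A_2
  A_6 is a collider here and neither A_6 nor any of its descendants is conditioned on, so the collider stays closed — the path is blocked at A_6.
Every path is blocked, so A_1 and A_2 are d-separated given {A_5}.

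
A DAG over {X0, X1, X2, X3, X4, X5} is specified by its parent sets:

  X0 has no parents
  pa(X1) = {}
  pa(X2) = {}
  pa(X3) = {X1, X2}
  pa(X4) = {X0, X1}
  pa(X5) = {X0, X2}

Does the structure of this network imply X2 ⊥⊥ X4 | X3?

No

2 paths connect X2 and X4; each must be blocked for d-separation to hold:
Path 1: X2 → X5 ← X0 → X4
  X5 is a collider here and neither X5 nor any of its descendants is conditioned on, so the collider stays closed — the path is blocked at X5.
Path 2: X2 → X3 ← X1 → X4
  X3 is a collider and X3 is conditioned on, which opens it; X1 is a fork and X1 is not conditioned on — no node blocks this path, so it is active.
Because an active path exists, X2 and X4 are not d-separated.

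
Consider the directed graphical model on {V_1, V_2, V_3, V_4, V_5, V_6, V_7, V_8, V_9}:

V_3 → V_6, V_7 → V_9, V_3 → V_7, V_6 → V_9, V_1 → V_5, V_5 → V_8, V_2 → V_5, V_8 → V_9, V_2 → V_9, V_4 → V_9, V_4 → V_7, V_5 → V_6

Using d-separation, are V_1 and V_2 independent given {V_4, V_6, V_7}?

No — V_1 and V_2 are not d-separated given {V_4, V_6, V_7}.

There are 5 undirected paths between V_1 and V_2; checking each against the conditioning set {V_4, V_6, V_7}:
  1. V_1 → V_5 → V_6 ← V_3 → V_7 ← V_4 → V_9 ← V_2 — V_5:chain[open]; V_6:collider[open]; V_3:fork[open]; V_7:collider[open]; V_4:fork[blocks]; V_9:collider[blocks] ⇒ blocked
  2. V_1 → V_5 → V_6 ← V_3 → V_7 → V_9 ← V_2 — V_5:chain[open]; V_6:collider[open]; V_3:fork[open]; V_7:chain[blocks]; V_9:collider[blocks] ⇒ blocked
  3. V_1 → V_5 → V_6 → V_9 ← V_2 — V_5:chain[open]; V_6:chain[blocks]; V_9:collider[blocks] ⇒ blocked
  4. V_1 → V_5 ← V_2 — V_5:collider[open] ⇒ active
  5. V_1 → V_5 → V_8 → V_9 ← V_2 — V_5:chain[open]; V_8:chain[open]; V_9:collider[blocks] ⇒ blocked
At least one path is unblocked, so d-separation fails.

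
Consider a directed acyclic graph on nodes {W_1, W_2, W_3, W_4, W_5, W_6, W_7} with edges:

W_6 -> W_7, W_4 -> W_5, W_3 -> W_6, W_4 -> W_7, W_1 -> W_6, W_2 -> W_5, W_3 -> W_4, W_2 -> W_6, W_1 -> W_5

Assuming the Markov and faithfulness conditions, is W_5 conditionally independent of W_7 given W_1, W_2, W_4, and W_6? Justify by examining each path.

6 paths connect W_5 and W_7; each must be blocked for d-separation to hold:
Path 1: W_5 ← W_2 → W_6 → W_7
  W_2 is a fork here and W_2 is conditioned on, so the path is blocked at W_2.
Path 2: W_5 ← W_2 → W_6 ← W_3 → W_4 → W_7
  W_2 is a fork here and W_2 is conditioned on, so the path is blocked at W_2.
Path 3: W_5 ← W_1 → W_6 → W_7
  W_1 is a fork here and W_1 is conditioned on, so the path is blocked at W_1.
Path 4: W_5 ← W_1 → W_6 ← W_3 → W_4 → W_7
  W_1 is a fork here and W_1 is conditioned on, so the path is blocked at W_1.
Path 5: W_5 ← W_4 → W_7
  W_4 is a fork here and W_4 is conditioned on, so the path is blocked at W_4.
Path 6: W_5 ← W_4 ← W_3 → W_6 → W_7
  W_4 is a chain here and W_4 is conditioned on, so the path is blocked at W_4.
Since every path is blocked, d-separation holds.

Yes — W_5 and W_7 are d-separated given {W_1, W_2, W_4, W_6}.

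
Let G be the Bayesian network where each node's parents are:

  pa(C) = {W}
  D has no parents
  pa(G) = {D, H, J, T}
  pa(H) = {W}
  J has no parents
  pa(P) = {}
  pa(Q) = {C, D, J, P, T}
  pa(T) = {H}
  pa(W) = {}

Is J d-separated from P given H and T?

We examine all 6 paths between J and P:
Path 1: J → Q ← P
  Q is a collider here and neither Q nor any of its descendants is conditioned on, so the collider stays closed — the path is blocked at Q.
Path 2: J → G ← T → Q ← P
  G is a collider here and neither G nor any of its descendants is conditioned on, so the collider stays closed — the path is blocked at G.
Path 3: J → G ← T ← H ← W → C → Q ← P
  G is a collider here and neither G nor any of its descendants is conditioned on, so the collider stays closed — the path is blocked at G.
Path 4: J → G ← D → Q ← P
  G is a collider here and neither G nor any of its descendants is conditioned on, so the collider stays closed — the path is blocked at G.
Path 5: J → G ← H → T → Q ← P
  G is a collider here and neither G nor any of its descendants is conditioned on, so the collider stays closed — the path is blocked at G.
Path 6: J → G ← H ← W → C → Q ← P
  G is a collider here and neither G nor any of its descendants is conditioned on, so the collider stays closed — the path is blocked at G.
Every path is blocked, so J and P are d-separated given {H, T}.

Yes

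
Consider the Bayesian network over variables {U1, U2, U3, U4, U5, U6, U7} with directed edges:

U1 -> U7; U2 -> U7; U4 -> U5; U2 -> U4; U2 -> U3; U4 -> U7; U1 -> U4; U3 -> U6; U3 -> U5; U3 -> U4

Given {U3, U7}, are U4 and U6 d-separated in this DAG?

We examine all 5 paths between U4 and U6:
Path 1: U4 ← U3 → U6
  U3 is a fork here and U3 is conditioned on, so the path is blocked at U3.
Path 2: U4 ← U2 → U3 → U6
  U3 is a chain here and U3 is conditioned on, so the path is blocked at U3.
Path 3: U4 ← U1 → U7 ← U2 → U3 → U6
  U3 is a chain here and U3 is conditioned on, so the path is blocked at U3.
Path 4: U4 → U7 ← U2 → U3 → U6
  U3 is a chain here and U3 is conditioned on, so the path is blocked at U3.
Path 5: U4 → U5 ← U3 → U6
  U5 is a collider here and neither U5 nor any of its descendants is conditioned on, so the collider stays closed — the path is blocked at U5.
Every path is blocked, so U4 and U6 are d-separated given {U3, U7}.

Yes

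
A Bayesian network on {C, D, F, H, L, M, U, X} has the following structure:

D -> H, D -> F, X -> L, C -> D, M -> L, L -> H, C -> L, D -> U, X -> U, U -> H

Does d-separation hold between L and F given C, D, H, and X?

Yes

Enumerating the 5 paths from L to F and testing each for blocking by {C, D, H, X}:
  1. L ← C → D → F — C:fork[blocks]; D:chain[blocks] ⇒ blocked
  2. L ← X → U ← D → F — X:fork[blocks]; U:collider[open]; D:fork[blocks] ⇒ blocked
  3. L ← X → U → H ← D → F — X:fork[blocks]; U:chain[open]; H:collider[open]; D:fork[blocks] ⇒ blocked
  4. L → H ← D → F — H:collider[open]; D:fork[blocks] ⇒ blocked
  5. L → H ← U ← D → F — H:collider[open]; U:chain[open]; D:fork[blocks] ⇒ blocked
All paths are blocked; L ⊥ F | {C, D, H, X} holds.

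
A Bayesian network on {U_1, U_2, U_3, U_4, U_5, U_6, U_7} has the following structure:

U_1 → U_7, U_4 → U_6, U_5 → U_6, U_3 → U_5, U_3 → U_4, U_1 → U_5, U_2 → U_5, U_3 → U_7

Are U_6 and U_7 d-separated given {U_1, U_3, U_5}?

Enumerating the 4 paths from U_6 to U_7 and testing each for blocking by {U_1, U_3, U_5}:
Path 1: U_6 ← U_4 ← U_3 → U_7
  U_3 is a fork here and U_3 is conditioned on, so the path is blocked at U_3.
Path 2: U_6 ← U_4 ← U_3 → U_5 ← U_1 → U_7
  U_3 is a fork here and U_3 is conditioned on, so the path is blocked at U_3.
Path 3: U_6 ← U_5 ← U_1 → U_7
  U_5 is a chain here and U_5 is conditioned on, so the path is blocked at U_5.
Path 4: U_6 ← U_5 ← U_3 → U_7
  U_5 is a chain here and U_5 is conditioned on, so the path is blocked at U_5.
All paths are blocked; U_6 ⊥ U_7 | {U_1, U_3, U_5} holds.

Yes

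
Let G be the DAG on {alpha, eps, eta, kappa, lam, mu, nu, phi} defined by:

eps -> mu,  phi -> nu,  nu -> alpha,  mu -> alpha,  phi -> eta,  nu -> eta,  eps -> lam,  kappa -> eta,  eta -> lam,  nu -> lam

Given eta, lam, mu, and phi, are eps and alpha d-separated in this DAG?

4 paths connect eps and alpha; each must be blocked for d-separation to hold:
  1. eps → lam ← nu → alpha — lam:collider[open]; nu:fork[open] ⇒ active
  2. eps → lam ← eta ← nu → alpha — lam:collider[open]; eta:chain[blocks]; nu:fork[open] ⇒ blocked
  3. eps → lam ← eta ← phi → nu → alpha — lam:collider[open]; eta:chain[blocks]; phi:fork[blocks]; nu:chain[open] ⇒ blocked
  4. eps → mu → alpha — mu:chain[blocks] ⇒ blocked
At least one path is unblocked, so d-separation fails.

No — eps and alpha are not d-separated given {eta, lam, mu, phi}.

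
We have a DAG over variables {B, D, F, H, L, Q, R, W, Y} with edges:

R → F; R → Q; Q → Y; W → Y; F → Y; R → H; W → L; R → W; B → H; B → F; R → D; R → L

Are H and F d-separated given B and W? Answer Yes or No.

There are 5 undirected paths between H and F; checking each against the conditioning set {B, W}:
  1. H ← R → F — R:fork[open] ⇒ active
  2. H ← R → W → Y ← F — R:fork[open]; W:chain[blocks]; Y:collider[blocks] ⇒ blocked
  3. H ← R → Q → Y ← F — R:fork[open]; Q:chain[open]; Y:collider[blocks] ⇒ blocked
  4. H ← R → L ← W → Y ← F — R:fork[open]; L:collider[blocks]; W:fork[blocks]; Y:collider[blocks] ⇒ blocked
  5. H ← B → F — B:fork[blocks] ⇒ blocked
Since the path H ← R → F is active, H and F are not d-separated given {B, W}.

No — H and F are not d-separated given {B, W}.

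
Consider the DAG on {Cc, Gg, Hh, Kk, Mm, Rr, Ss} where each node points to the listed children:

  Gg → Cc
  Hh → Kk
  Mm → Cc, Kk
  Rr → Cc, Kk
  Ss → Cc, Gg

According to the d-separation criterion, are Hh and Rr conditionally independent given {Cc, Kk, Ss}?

No

There are 2 undirected paths between Hh and Rr; checking each against the conditioning set {Cc, Kk, Ss}:
  1. Hh → Kk ← Mm → Cc ← Rr — Kk:collider[open]; Mm:fork[open]; Cc:collider[open] ⇒ active
  2. Hh → Kk ← Rr — Kk:collider[open] ⇒ active
Since the path Hh → Kk ← Mm → Cc ← Rr is active, Hh and Rr are not d-separated given {Cc, Kk, Ss}.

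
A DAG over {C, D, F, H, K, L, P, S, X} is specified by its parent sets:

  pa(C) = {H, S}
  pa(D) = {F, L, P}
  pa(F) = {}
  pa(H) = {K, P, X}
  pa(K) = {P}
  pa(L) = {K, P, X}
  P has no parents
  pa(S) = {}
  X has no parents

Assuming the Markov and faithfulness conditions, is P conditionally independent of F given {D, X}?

6 paths connect P and F; each must be blocked for d-separation to hold:
Path 1: P → K → H ← X → L → D ← F
  H is a collider here and neither H nor any of its descendants is conditioned on, so the collider stays closed — the path is blocked at H.
Path 2: P → K → L → D ← F
  K is a chain and K is not conditioned on; L is a chain and L is not conditioned on; D is a collider and D is conditioned on, which opens it — no node blocks this path, so it is active.
Path 3: P → H ← K → L → D ← F
  H is a collider here and neither H nor any of its descendants is conditioned on, so the collider stays closed — the path is blocked at H.
Path 4: P → H ← X → L → D ← F
  H is a collider here and neither H nor any of its descendants is conditioned on, so the collider stays closed — the path is blocked at H.
Path 5: P → L → D ← F
  L is a chain and L is not conditioned on; D is a collider and D is conditioned on, which opens it — no node blocks this path, so it is active.
Path 6: P → D ← F
  D is a collider and D is conditioned on, which opens it — no node blocks this path, so it is active.
At least one path is unblocked, so d-separation fails.

No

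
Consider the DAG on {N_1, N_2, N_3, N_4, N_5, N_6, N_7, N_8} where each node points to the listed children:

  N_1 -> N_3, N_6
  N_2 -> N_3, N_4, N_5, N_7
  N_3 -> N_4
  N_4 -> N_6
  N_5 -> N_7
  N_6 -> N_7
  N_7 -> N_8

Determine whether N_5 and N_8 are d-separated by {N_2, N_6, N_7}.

Yes

Enumerating the 6 paths from N_5 to N_8 and testing each for blocking by {N_2, N_6, N_7}:
Path 1: N_5 → N_7 → N_8
  N_7 is a chain here and N_7 is conditioned on, so the path is blocked at N_7.
Path 2: N_5 ← N_2 → N_7 → N_8
  N_2 is a fork here and N_2 is conditioned on, so the path is blocked at N_2.
Path 3: N_5 ← N_2 → N_3 ← N_1 → N_6 → N_7 → N_8
  N_2 is a fork here and N_2 is conditioned on, so the path is blocked at N_2.
Path 4: N_5 ← N_2 → N_3 → N_4 → N_6 → N_7 → N_8
  N_2 is a fork here and N_2 is conditioned on, so the path is blocked at N_2.
Path 5: N_5 ← N_2 → N_4 → N_6 → N_7 → N_8
  N_2 is a fork here and N_2 is conditioned on, so the path is blocked at N_2.
Path 6: N_5 ← N_2 → N_4 ← N_3 ← N_1 → N_6 → N_7 → N_8
  N_2 is a fork here and N_2 is conditioned on, so the path is blocked at N_2.
All paths are blocked; N_5 ⊥ N_8 | {N_2, N_6, N_7} holds.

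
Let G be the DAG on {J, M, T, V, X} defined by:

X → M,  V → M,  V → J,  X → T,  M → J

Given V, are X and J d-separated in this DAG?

There are 2 undirected paths between X and J; checking each against the conditioning set {V}:
Path 1: X → M ← V → J
  M is a collider here and neither M nor any of its descendants is conditioned on, so the collider stays closed — the path is blocked at M.
Path 2: X → M → J
  M is a chain and M is not conditioned on — no node blocks this path, so it is active.
Since the path X → M → J is active, X and J are not d-separated given {V}.

No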